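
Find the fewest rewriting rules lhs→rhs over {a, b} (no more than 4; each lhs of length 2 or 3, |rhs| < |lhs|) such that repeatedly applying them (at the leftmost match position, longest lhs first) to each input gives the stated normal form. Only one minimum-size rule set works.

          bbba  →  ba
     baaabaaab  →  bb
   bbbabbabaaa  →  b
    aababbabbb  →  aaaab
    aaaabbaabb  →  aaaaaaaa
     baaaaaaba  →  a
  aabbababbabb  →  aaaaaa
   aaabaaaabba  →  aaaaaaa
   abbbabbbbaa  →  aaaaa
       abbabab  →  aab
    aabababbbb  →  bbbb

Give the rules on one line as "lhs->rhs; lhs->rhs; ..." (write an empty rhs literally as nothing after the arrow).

aba->; abb->aa; baa->b; bba->a

  | bbba => ba
  | baaabaaab => babaaab => baab => bb
  | bbbabbabaaa => babbabaaa => baaabaaa => babaaa => baa => b
  | aababbabbb => abbabbb => aaabbb => aaaab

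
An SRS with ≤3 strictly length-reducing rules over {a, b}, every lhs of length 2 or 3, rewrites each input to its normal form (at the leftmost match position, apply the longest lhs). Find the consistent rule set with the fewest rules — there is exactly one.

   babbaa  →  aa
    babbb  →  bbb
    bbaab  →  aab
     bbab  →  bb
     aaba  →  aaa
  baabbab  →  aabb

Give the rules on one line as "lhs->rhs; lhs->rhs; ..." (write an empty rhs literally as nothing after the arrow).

ba->a; bab->b

  | babbaa => bbaa => baa => aa
  | babbb => bbb
  | bbaab => baab => aab
  | bbab => bb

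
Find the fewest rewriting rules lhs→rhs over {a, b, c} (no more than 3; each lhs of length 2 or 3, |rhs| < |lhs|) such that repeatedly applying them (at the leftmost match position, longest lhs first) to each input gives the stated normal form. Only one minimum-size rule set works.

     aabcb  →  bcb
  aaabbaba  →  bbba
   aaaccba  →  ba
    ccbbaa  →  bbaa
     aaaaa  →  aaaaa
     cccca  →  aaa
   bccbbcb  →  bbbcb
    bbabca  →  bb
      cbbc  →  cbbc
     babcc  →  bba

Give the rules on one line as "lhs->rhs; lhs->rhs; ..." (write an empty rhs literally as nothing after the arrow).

ab->b; bca->; cc->a

  | aabcb => abcb => bcb
  | aaabbaba => aabbaba => abbaba => bbaba => bbba
  | aaaccba => aaaaba => aaaba => aaba => aba => ba
  | ccbbaa => abbaa => bbaa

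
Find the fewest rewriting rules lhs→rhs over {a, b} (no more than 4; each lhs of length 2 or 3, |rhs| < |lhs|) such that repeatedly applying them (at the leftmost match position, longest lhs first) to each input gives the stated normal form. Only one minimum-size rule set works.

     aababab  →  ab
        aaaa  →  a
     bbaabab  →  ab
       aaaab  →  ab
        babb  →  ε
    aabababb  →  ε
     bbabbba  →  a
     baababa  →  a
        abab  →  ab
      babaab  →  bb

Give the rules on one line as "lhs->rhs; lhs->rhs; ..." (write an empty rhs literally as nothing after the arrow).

  | aababab => ababab => aabab => abab => aab => ab
  | aaaa => ba => a
  | bbaabab => baabab => aabab => abab => aab => ab
  | aaaab => bab => ab

aa->a; aaa->b; abb->; ba->a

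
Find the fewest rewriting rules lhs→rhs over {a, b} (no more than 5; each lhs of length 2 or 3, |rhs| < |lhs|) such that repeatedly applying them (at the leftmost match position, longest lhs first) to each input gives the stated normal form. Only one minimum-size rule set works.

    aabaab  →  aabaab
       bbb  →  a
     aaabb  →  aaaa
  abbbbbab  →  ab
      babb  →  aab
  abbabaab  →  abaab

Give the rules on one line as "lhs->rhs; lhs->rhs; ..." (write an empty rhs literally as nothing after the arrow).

bab->aa; bb->a; bba->; bbb->bb

  | aabaab
  | bbb => bb => a
  | aaabb => aaaa
  | abbbbbab => abbbbab => abbbab => abbab => ab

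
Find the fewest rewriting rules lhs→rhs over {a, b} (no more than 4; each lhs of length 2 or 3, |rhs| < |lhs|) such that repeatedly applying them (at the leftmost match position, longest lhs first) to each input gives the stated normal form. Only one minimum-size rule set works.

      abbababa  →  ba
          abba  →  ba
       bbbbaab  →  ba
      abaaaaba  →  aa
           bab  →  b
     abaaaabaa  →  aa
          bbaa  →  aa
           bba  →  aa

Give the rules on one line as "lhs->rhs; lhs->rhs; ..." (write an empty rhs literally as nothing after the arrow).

aaa->aa; ab->; bb->a

  | abbababa => bababa => baba => ba
  | abba => ba
  | bbbbaab => abbaab => baab => ba
  | abaaaaba => aaaaba => aaaba => aaba => aa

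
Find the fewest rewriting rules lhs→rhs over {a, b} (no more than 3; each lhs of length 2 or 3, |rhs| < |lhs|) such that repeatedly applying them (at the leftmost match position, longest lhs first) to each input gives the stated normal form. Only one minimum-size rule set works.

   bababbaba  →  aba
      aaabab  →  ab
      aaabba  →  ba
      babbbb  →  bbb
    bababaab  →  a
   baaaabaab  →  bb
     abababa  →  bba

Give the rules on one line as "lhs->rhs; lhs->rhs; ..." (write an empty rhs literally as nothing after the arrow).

  | bababbaba => abbaba => aba
  | aaabab => babab => ab
  | aaabba => babba => ba
  | babbbb => bbb

aa->b; baa->ba; bab->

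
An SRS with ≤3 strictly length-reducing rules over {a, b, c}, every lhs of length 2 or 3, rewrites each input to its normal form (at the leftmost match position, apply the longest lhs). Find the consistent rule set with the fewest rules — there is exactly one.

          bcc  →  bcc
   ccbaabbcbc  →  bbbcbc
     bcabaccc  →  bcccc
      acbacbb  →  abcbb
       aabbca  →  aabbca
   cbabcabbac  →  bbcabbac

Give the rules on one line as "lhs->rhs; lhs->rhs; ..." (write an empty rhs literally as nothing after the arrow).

aba->; cba->b

  | bcc
  | ccbaabbcbc => cbabbcbc => bbbcbc
  | bcabaccc => bcccc
  | acbacbb => abcbb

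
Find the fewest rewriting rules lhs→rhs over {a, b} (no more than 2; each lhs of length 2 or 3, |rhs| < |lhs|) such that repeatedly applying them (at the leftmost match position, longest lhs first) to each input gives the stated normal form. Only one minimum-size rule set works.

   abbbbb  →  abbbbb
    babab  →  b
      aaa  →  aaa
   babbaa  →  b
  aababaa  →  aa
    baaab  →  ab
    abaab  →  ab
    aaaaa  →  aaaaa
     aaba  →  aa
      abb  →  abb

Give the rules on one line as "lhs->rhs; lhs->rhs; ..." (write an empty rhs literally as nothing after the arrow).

ba->; baa->

  | abbbbb
  | babab => bab => b
  | aaa
  | babbaa => bbaa => b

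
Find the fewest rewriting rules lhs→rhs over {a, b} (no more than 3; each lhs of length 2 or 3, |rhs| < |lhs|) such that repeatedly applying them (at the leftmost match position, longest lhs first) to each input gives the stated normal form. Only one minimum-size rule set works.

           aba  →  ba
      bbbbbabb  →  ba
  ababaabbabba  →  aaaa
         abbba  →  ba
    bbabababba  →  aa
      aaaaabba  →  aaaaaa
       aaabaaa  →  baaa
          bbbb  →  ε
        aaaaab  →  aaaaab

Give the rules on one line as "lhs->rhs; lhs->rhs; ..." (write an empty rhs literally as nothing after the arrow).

aba->ba; bb->

  | aba => ba
  | bbbbbabb => bbbabb => babb => ba
  | ababaabbabba => babaabbabba => bbaabbabba => aabbabba => aaabba => aaaa
  | abbba => aba => ba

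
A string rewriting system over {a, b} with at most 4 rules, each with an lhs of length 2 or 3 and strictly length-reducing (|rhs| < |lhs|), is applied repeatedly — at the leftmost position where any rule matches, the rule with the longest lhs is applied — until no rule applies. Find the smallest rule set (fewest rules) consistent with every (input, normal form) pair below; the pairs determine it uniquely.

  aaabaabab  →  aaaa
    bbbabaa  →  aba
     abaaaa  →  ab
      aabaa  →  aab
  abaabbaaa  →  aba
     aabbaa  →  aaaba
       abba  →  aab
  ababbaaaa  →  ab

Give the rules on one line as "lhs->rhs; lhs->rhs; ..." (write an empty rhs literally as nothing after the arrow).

baa->b; bab->bb; bb->; bba->ab

  | aaabaabab => aaabbab => aaaabb => aaaa
  | bbbabaa => babaa => bbaa => aba
  | abaaaa => abaa => ab
  | aabaa => aab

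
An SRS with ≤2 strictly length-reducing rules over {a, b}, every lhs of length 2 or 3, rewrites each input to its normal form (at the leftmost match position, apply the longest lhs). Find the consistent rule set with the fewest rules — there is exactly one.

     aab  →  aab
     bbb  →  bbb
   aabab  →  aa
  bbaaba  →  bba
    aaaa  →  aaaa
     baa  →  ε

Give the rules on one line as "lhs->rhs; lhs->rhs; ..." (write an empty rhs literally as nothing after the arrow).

  | aab
  | bbb
  | aabab => aa
  | bbaaba => bba

baa->; bab->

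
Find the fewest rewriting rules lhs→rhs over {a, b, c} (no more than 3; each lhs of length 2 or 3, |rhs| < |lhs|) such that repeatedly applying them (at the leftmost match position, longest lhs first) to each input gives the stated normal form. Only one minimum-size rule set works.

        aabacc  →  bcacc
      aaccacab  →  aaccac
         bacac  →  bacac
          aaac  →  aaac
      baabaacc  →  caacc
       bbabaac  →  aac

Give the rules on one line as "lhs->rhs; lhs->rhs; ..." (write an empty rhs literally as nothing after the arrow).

  | aabacc => bcacc
  | aaccacab => aaccac
  | bacac
  | aaac

aab->bc; ab->; bb->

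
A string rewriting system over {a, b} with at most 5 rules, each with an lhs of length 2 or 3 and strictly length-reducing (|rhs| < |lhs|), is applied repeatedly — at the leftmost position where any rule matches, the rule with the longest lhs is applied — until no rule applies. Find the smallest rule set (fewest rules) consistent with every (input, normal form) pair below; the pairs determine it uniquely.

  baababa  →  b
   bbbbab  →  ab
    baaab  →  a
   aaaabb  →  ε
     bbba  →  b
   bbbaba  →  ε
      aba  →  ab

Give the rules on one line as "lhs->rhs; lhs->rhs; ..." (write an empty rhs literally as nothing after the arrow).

  | baababa => bababa => aaba => ba => b
  | bbbbab => bbab => ab
  | baaab => baab => bab => a
  | aaaabb => aabb => bb => ε

aa->; ba->b; bab->a; bb->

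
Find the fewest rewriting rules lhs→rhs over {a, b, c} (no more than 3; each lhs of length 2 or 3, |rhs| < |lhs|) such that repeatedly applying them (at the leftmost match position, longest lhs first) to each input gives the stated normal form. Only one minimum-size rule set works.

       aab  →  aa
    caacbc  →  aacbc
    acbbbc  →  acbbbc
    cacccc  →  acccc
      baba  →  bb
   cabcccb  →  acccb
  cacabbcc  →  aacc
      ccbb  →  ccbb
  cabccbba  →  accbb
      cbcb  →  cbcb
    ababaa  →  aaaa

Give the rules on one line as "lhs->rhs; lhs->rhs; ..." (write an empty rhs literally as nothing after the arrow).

  | aab => aa
  | caacbc => aacbc
  | acbbbc
  | cacccc => acccc

ab->a; ba->b; ca->a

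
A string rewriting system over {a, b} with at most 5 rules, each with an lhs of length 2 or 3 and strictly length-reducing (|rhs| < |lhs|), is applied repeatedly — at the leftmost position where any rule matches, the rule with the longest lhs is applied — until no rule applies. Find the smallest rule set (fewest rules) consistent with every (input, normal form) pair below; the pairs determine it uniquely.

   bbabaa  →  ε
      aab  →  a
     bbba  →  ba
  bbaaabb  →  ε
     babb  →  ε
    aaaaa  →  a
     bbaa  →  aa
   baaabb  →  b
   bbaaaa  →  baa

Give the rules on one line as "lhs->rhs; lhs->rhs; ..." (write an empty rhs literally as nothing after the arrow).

  | bbabaa => abaa => aba => ab => ε
  | aab => a
  | bbba => ba
  | bbaaabb => aaabb => babb => bb => ε

aaa->ba; ab->; aba->ab; bb->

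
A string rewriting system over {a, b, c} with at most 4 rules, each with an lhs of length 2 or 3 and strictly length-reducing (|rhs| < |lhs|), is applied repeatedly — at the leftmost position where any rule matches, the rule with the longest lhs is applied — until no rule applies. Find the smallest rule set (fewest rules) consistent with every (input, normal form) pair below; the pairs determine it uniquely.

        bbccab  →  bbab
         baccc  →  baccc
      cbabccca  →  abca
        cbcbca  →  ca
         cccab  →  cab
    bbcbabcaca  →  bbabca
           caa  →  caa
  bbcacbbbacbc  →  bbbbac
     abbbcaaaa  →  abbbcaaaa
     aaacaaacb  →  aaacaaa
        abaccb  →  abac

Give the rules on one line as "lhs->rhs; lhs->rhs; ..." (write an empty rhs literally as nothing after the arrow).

  | bbccab => bbab
  | baccc
  | cbabccca => abccca => abca
  | cbcbca => cbca => ca

cac->c; cb->; cca->a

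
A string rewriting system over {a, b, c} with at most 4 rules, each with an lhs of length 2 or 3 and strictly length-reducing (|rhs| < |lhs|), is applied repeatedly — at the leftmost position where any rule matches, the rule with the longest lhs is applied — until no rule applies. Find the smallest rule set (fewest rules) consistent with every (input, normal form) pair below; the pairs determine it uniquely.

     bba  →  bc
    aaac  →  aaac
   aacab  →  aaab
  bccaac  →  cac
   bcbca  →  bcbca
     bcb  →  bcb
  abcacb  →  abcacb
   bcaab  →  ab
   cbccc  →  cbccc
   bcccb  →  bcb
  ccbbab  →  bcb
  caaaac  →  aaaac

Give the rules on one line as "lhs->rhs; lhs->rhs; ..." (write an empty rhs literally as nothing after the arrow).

ba->c; caa->aa; cab->ab; ccb->b

  | bba => bc
  | aaac
  | aacab => aaab
  | bccaac => bcaac => baac => cac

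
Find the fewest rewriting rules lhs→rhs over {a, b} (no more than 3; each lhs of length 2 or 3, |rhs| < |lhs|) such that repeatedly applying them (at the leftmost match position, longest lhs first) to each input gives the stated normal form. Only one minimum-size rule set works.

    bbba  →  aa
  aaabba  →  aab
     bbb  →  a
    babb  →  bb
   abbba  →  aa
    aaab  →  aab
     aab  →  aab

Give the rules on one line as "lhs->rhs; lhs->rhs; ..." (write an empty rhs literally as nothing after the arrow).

  | bbba => aa
  | aaabba => aabba => aab
  | bbb => a
  | babb => bb

aaa->aa; ba->; bbb->a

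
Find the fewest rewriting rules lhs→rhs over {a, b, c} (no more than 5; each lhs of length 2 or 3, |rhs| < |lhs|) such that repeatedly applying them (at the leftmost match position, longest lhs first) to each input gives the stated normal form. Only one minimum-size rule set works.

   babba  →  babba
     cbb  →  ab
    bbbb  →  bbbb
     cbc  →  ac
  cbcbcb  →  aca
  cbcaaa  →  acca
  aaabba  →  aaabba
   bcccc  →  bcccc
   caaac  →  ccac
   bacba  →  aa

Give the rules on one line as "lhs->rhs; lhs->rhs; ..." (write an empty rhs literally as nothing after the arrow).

  | babba
  | cbb => ab
  | bbbb
  | cbc => ac

acb->ac; bac->c; caa->cc; cb->a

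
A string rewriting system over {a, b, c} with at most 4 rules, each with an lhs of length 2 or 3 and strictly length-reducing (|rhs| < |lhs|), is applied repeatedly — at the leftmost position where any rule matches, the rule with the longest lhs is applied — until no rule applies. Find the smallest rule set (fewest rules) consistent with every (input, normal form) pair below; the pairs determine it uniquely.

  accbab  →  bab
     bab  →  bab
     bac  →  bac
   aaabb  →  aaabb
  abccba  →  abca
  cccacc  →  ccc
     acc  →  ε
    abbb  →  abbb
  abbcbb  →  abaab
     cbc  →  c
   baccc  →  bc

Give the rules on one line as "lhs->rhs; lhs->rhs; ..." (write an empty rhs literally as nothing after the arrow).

  | accbab => bab
  | bab
  | bac
  | aaabb

acc->; bcb->aa; cb->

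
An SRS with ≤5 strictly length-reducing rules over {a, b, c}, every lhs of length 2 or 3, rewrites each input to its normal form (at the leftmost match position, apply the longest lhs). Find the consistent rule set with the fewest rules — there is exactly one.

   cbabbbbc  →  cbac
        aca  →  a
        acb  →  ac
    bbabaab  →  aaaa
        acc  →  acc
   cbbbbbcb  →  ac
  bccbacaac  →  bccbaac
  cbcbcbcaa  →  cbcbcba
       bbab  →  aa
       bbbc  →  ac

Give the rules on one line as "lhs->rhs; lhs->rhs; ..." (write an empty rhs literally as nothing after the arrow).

ab->a; acb->ac; bb->a; ca->

  | cbabbbbc => cbabbbc => cbabbc => cbabc => cbac
  | aca => a
  | acb => ac
  | bbabaab => aabaab => aaaab => aaaa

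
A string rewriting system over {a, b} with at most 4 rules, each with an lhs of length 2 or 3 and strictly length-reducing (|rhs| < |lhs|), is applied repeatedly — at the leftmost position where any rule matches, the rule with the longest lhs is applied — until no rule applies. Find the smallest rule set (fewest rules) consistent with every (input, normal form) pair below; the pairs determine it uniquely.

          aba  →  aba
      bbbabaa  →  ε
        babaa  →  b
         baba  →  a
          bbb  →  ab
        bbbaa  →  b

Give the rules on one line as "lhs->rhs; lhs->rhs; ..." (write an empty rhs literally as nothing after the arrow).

  | aba
  | bbbabaa => ababaa => aaa => ε
  | babaa => aa => b
  | baba => a

aa->b; aaa->; bab->; bb->a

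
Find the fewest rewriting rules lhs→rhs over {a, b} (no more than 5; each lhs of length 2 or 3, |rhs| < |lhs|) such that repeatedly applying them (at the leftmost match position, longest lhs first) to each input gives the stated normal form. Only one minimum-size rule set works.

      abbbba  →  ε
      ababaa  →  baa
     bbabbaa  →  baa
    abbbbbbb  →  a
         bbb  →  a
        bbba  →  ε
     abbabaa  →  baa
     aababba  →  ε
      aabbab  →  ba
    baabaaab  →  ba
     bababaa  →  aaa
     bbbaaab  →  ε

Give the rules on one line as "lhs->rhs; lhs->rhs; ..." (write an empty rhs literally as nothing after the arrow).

aab->; ab->a; aba->; bb->a

  | abbbba => abbba => abba => aba => ε
  | ababaa => baa
  | bbabbaa => aabbaa => baa
  | abbbbbbb => abbbbbb => abbbbb => abbbb => abbb => abb => ab => a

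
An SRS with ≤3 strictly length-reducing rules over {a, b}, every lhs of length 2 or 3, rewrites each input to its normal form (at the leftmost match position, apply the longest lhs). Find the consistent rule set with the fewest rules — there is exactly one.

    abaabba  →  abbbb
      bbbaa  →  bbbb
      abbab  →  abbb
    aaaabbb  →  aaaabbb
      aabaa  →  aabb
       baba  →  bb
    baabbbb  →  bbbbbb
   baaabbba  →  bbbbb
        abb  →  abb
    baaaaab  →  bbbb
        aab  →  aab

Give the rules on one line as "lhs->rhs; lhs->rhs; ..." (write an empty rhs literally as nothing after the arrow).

  | abaabba => abbbba => abbbb
  | bbbaa => bbbb
  | abbab => abbb
  | aaaabbb

ba->b; baa->bb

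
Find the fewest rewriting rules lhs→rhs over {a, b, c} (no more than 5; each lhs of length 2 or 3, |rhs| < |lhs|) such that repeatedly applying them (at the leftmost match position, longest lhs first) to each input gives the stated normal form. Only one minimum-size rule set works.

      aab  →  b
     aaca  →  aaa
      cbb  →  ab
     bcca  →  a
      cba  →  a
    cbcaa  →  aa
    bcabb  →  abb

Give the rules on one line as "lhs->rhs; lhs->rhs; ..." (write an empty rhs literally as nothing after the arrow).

  | aab => b
  | aaca => aaa
  | cbb => ab
  | bcca => bca => ba => a

aab->b; ba->a; ca->a; cbb->ab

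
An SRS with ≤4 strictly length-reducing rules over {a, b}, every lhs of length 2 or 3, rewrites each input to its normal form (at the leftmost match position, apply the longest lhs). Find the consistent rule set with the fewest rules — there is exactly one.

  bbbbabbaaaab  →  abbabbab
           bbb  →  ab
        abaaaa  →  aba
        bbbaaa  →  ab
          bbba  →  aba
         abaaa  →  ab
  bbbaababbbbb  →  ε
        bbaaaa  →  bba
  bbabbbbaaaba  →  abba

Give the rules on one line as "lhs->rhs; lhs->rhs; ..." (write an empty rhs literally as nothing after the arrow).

aaa->; aab->; bbb->ab

  | bbbbabbaaaab => abbabbaaaab => abbabbab
  | bbb => ab
  | abaaaa => aba
  | bbbaaa => abaaa => ab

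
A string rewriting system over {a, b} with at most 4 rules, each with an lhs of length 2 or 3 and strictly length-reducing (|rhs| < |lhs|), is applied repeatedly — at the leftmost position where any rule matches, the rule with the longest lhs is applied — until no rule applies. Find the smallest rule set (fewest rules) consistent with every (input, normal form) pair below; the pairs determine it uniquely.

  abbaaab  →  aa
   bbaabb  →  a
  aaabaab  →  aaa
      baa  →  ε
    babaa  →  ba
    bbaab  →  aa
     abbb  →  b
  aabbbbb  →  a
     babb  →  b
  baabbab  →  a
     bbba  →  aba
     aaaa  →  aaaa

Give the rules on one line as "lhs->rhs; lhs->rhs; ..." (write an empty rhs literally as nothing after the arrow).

aab->a; abb->; baa->; bb->a

  | abbaaab => aaab => aa
  | bbaabb => aaabb => aab => a
  | aaabaab => aaaab => aaa
  | baa => ε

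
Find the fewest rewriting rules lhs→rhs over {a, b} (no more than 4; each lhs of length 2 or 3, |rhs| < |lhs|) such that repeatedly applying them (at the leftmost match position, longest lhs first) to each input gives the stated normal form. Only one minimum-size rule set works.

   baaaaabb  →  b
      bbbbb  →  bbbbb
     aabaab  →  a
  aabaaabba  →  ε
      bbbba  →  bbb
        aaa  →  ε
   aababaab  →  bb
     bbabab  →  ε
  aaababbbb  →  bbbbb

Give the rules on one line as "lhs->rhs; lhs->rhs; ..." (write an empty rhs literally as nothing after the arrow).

  | baaaaabb => aaaabb => baabb => abb => b
  | bbbbb
  | aabaab => bbaab => bab => a
  | aabaaabba => bbaaabba => baabba => abba => ba => ε

aa->b; ab->; ba->; bab->a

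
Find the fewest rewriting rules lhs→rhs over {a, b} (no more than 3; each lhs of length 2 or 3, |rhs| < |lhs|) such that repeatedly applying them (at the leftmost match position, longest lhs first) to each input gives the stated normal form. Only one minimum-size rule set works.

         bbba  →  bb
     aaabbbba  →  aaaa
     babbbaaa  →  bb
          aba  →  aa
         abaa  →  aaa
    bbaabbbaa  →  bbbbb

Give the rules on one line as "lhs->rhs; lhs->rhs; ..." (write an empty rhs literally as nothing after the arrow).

ab->a; ba->; baa->b

  | bbba => bb
  | aaabbbba => aaabbba => aaabba => aaaba => aaaa
  | babbbaaa => bbbaaa => bbba => bb
  | aba => aa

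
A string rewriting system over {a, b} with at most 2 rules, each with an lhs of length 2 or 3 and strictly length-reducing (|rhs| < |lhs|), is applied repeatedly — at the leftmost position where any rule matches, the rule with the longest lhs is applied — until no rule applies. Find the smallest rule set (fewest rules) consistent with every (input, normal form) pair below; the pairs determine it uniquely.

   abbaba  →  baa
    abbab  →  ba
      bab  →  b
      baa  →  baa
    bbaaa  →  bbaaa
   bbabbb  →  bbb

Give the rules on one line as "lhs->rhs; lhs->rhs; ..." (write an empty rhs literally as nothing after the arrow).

ab->; abb->ba

  | abbaba => baaba => baa
  | abbab => baab => ba
  | bab => b
  | baa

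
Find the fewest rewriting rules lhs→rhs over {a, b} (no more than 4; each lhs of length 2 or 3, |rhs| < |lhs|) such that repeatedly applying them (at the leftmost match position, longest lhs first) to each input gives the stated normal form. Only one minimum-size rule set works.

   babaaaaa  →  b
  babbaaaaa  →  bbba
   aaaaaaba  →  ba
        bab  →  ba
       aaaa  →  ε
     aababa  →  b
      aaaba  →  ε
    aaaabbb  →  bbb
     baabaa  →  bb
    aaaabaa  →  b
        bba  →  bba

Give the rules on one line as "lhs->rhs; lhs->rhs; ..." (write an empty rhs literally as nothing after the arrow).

aa->; ab->a; abb->bb

  | babaaaaa => baaaaaa => baaaa => baa => b
  | babbaaaaa => bbbaaaaa => bbbaaa => bbba
  | aaaaaaba => aaaaba => aaba => ba
  | bab => ba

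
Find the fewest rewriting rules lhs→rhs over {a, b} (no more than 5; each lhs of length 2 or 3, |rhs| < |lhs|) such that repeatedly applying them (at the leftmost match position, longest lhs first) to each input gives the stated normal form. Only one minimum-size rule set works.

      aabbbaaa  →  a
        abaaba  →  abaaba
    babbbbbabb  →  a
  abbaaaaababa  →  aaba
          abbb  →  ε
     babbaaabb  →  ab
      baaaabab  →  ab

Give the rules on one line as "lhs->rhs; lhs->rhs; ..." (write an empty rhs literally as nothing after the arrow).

aaa->; abb->ba; bab->; bb->a

  | aabbbaaa => ababaaa => aaaa => a
  | abaaba
  | babbbbbabb => bbbbabb => abbabb => baabb => baba => a
  | abbaaaaababa => baaaaaababa => baaababa => bbaba => aaba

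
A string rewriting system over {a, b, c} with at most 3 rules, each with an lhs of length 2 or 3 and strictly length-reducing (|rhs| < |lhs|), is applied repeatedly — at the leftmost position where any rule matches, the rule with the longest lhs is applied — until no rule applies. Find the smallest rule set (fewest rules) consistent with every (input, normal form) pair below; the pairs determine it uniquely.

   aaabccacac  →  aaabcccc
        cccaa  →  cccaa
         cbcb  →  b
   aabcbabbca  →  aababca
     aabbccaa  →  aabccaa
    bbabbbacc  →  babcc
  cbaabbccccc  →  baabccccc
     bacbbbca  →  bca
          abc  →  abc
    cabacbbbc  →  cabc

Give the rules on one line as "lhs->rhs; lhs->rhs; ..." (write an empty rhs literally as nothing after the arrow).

  | aaabccacac => aaabcccac => aaabcccc
  | cccaa
  | cbcb => bcb => bb => b
  | aabcbabbca => aabbabbca => aababbca => aababca

ac->c; bb->b; cb->b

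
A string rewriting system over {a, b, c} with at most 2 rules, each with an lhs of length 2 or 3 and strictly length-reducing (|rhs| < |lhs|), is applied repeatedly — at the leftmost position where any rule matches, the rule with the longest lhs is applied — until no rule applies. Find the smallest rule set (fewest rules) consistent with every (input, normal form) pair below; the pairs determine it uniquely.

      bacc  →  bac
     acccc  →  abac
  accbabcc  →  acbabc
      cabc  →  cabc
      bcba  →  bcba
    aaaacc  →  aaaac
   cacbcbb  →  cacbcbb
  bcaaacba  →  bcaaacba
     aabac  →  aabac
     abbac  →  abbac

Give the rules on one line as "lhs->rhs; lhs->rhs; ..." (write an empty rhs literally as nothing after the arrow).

  | bacc => bac
  | acccc => abac
  | accbabcc => acbabcc => acbabc
  | cabc

cc->c; ccc->ba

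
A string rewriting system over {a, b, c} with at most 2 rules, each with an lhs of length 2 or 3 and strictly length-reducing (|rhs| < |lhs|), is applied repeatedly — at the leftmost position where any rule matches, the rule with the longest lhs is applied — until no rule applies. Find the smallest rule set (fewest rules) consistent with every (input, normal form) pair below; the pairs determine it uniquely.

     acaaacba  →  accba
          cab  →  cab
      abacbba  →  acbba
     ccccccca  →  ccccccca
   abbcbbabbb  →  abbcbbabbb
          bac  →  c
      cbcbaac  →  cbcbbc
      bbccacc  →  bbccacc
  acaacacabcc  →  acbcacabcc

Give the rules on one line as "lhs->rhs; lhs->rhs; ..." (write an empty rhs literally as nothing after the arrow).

  | acaaacba => acbacba => accba
  | cab
  | abacbba => acbba
  | ccccccca

aa->b; bac->c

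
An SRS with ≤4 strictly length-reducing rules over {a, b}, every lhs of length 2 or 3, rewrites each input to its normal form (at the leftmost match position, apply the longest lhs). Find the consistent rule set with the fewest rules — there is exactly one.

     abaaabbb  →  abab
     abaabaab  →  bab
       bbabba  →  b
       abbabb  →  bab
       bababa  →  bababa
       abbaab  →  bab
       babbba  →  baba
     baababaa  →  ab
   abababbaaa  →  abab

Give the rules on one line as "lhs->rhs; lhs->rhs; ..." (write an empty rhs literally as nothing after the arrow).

  | abaaabbb => ababbb => abab
  | abaabaab => abbaab => aaab => bab
  | bbabba => abba => aa => b
  | abbabb => aabb => bab

aa->b; aab->ba; baa->b; bb->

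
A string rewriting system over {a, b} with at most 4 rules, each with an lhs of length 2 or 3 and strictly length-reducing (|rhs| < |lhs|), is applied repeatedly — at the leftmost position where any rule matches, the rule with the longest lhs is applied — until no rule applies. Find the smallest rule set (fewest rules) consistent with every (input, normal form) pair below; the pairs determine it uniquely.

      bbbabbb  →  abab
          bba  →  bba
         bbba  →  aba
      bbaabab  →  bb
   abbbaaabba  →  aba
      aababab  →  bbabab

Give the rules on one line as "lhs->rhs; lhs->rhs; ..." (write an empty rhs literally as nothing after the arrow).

  | bbbabbb => ababbb => abab
  | bba
  | bbba => aba
  | bbaabab => bbbbab => abbab => aab => bb

aa->b; abb->a; bbb->ab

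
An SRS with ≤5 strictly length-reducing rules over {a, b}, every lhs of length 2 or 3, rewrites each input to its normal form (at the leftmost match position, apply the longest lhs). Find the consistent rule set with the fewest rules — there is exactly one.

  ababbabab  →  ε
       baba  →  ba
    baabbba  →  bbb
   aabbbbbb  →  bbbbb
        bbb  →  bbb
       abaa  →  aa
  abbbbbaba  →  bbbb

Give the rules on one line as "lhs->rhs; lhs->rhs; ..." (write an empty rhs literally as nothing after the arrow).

  | ababbabab => abbabab => abab => ab => ε
  | baba => ba
  | baabbba => bbba => bbb
  | aabbbbbb => bbbbb

aab->; ab->; abb->; bba->bb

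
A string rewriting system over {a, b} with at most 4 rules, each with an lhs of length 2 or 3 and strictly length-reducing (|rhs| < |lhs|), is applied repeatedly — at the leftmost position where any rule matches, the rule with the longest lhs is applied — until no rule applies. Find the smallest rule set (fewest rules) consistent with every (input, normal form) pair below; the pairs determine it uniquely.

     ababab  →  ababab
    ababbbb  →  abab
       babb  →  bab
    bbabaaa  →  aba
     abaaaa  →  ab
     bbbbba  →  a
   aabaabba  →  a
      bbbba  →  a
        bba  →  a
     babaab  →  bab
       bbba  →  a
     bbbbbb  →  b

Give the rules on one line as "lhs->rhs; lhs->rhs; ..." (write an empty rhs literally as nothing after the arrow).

aa->; bb->b; bba->a

  | ababab
  | ababbbb => ababbb => ababb => abab
  | babb => bab
  | bbabaaa => abaaa => aba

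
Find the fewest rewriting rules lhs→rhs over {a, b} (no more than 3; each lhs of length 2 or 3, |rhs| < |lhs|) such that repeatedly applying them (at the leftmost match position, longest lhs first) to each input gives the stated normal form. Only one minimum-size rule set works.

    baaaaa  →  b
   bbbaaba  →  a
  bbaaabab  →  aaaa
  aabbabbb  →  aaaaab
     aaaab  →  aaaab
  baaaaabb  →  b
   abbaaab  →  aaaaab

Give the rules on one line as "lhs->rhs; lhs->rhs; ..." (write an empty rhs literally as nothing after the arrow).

abb->aa; ba->b; bb->

  | baaaaa => baaaa => baaa => baa => ba => b
  | bbbaaba => baaba => baba => bba => a
  | bbaaabab => aaabab => aaabb => aaaa
  | aabbabbb => aaaabbb => aaaaab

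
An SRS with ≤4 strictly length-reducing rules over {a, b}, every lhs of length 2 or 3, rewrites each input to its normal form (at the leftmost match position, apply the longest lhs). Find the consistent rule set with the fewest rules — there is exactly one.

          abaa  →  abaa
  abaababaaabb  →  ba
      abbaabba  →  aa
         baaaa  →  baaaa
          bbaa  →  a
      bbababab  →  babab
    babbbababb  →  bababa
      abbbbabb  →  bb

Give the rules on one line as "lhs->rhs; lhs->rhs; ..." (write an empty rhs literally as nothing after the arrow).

  | abaa
  | abaababaaabb => abbabaaabb => aabaaabb => baaabb => babb => ba
  | abbaabba => aaabba => abba => aa
  | baaaa

aab->b; abb->a; bba->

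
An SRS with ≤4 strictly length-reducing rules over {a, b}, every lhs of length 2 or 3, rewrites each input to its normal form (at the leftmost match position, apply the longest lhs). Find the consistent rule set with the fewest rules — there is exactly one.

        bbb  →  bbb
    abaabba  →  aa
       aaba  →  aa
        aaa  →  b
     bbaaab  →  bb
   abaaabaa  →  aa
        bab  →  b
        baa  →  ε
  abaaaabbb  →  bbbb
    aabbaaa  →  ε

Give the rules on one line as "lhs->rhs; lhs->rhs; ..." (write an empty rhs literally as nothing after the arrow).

  | bbb
  | abaabba => abba => aa
  | aaba => aa
  | aaa => b

aaa->b; ba->; baa->; bba->a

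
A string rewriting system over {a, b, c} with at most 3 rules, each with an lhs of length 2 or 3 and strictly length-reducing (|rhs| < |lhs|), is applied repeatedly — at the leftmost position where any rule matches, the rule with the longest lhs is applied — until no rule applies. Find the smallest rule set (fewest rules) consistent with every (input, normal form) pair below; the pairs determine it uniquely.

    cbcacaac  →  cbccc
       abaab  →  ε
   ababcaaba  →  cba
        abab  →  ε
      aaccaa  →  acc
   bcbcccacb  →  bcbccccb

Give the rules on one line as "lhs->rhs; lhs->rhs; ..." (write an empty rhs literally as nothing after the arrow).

  | cbcacaac => cbccaac => cbccac => cbccc
  | abaab => aab => ab => ε
  | ababcaaba => abcaaba => caaba => caba => cba
  | abab => ab => ε

aa->a; ab->; ca->c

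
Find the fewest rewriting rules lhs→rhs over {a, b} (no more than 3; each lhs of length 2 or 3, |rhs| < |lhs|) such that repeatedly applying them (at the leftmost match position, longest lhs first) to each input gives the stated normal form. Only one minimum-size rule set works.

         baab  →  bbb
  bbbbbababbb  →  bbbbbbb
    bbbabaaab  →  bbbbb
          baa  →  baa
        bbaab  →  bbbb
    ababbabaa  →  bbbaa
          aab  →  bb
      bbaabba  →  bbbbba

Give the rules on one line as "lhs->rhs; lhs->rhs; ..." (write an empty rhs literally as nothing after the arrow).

  | baab => bbb
  | bbbbbababbb => bbbbbbabbb => bbbbbbabb => bbbbbbab => bbbbbbb
  | bbbabaaab => bbbbaaab => bbbbabb => bbbbab => bbbbb
  | baa

aab->bb; ab->b; abb->ab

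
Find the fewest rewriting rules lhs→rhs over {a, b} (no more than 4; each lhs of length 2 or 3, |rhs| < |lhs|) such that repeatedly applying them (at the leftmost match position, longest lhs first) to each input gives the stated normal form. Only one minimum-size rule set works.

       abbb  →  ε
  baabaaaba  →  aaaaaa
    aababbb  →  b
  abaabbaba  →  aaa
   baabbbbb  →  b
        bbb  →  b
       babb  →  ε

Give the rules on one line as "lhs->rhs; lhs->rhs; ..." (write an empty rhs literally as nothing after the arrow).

abb->b; ba->a; bab->b; bb->

  | abbb => bb => ε
  | baabaaaba => aabaaaba => aaaaaba => aaaaaa
  | aababbb => aabbb => abb => b
  | abaabbaba => aaabbaba => aababa => aaba => aaa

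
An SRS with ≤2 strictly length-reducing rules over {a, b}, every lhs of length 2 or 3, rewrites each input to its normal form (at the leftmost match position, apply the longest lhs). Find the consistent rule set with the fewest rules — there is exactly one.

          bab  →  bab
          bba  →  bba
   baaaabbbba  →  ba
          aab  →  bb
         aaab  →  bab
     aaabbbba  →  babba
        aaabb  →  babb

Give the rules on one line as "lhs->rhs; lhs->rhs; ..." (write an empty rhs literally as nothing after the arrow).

  | bab
  | bba
  | baaaabbbba => bbaabbbba => bbbbbbba => bbbbba => bbba => ba
  | aab => bb

aa->b; bbb->b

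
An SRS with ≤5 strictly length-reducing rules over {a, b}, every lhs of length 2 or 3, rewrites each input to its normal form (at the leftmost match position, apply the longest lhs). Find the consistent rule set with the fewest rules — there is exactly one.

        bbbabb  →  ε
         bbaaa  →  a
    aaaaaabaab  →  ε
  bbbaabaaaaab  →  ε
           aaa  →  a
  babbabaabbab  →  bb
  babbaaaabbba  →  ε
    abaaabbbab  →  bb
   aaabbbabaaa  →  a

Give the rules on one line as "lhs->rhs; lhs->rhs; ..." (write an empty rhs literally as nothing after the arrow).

aaa->a; ab->; ba->; bbb->a

  | bbbabb => aabb => ab => ε
  | bbaaa => baa => a
  | aaaaaabaab => aaaabaab => aabaab => aaab => ab => ε
  | bbbaabaaaaab => aaabaaaaab => abaaaaab => aaaaab => aaab => ab => ε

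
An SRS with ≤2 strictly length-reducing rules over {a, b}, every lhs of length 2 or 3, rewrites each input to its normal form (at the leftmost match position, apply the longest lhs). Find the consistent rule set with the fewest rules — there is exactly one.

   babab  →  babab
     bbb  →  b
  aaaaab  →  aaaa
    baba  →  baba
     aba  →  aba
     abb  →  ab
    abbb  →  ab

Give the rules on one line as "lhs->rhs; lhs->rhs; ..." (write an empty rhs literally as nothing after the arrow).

  | babab
  | bbb => bb => b
  | aaaaab => aaaa
  | baba

aab->a; bb->b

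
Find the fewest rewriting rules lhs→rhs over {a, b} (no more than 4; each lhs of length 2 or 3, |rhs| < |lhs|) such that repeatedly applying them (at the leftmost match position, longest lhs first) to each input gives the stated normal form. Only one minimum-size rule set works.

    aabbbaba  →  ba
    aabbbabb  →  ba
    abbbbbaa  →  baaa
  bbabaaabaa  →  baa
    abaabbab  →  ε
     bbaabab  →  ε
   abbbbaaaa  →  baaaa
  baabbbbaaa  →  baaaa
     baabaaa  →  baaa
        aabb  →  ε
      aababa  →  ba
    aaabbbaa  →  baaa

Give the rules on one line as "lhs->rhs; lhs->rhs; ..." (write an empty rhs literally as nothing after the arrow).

ab->b; bb->; bba->ba; bbb->ba

  | aabbbaba => abbbaba => bbbaba => baaba => baba => bba => ba
  | aabbbabb => abbbabb => bbbabb => baabb => babb => bbb => ba
  | abbbbbaa => bbbbbaa => babbaa => bbbaa => baaa
  | bbabaaabaa => babaaabaa => bbaaabaa => baaabaa => baabaa => babaa => bbaa => baa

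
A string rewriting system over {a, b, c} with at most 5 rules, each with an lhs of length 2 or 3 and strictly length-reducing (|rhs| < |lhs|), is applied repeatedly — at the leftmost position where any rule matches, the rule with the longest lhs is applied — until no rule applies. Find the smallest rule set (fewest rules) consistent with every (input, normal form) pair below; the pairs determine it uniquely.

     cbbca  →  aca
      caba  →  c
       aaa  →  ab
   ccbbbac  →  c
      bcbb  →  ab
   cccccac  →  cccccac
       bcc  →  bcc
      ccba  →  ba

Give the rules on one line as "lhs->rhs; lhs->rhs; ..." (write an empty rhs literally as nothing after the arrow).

  | cbbca => bbca => aca
  | caba => c
  | aaa => ab
  | ccbbbac => cbbbac => bbbac => abac => c

aaa->ab; aba->; bb->a; cb->b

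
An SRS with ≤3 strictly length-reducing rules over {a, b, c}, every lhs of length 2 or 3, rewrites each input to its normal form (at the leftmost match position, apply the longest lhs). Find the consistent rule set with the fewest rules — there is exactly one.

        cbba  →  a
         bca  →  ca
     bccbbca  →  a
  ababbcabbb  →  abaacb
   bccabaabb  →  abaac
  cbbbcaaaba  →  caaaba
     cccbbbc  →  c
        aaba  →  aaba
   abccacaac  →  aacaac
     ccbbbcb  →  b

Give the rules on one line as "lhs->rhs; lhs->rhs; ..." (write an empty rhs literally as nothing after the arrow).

bb->c; bc->c; cc->

  | cbba => cca => a
  | bca => ca
  | bccbbca => ccbbca => bbca => cca => a
  | ababbcabbb => abaccabbb => abaabbb => abaacb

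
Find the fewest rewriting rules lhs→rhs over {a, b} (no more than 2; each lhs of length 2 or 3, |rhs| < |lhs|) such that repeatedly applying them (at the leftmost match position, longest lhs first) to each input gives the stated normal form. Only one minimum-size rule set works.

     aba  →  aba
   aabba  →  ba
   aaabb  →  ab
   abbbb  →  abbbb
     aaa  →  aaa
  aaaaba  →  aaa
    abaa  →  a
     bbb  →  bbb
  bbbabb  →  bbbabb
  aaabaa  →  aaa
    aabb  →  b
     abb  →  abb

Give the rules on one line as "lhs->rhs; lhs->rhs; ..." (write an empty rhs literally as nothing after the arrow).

aab->; baa->

  | aba
  | aabba => ba
  | aaabb => ab
  | abbbb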